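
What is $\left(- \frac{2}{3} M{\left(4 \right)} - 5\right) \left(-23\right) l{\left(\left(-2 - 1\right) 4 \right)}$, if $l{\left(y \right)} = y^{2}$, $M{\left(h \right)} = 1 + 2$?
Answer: $23184$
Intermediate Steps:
$M{\left(h \right)} = 3$
$\left(- \frac{2}{3} M{\left(4 \right)} - 5\right) \left(-23\right) l{\left(\left(-2 - 1\right) 4 \right)} = \left(- \frac{2}{3} \cdot 3 - 5\right) \left(-23\right) \left(\left(-2 - 1\right) 4\right)^{2} = \left(\left(-2\right) \frac{1}{3} \cdot 3 - 5\right) \left(-23\right) \left(\left(-3\right) 4\right)^{2} = \left(\left(- \frac{2}{3}\right) 3 - 5\right) \left(-23\right) \left(-12\right)^{2} = \left(-2 - 5\right) \left(-23\right) 144 = \left(-7\right) \left(-23\right) 144 = 161 \cdot 144 = 23184$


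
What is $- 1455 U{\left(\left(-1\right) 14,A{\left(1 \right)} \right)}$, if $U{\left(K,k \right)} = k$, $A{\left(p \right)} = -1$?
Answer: $1455$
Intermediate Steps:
$- 1455 U{\left(\left(-1\right) 14,A{\left(1 \right)} \right)} = \left(-1455\right) \left(-1\right) = 1455$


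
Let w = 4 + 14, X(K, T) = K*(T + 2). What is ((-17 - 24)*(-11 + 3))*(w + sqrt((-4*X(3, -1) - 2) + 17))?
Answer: 5904 + 328*sqrt(3) ≈ 6472.1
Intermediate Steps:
X(K, T) = K*(2 + T)
w = 18
((-17 - 24)*(-11 + 3))*(w + sqrt((-4*X(3, -1) - 2) + 17)) = ((-17 - 24)*(-11 + 3))*(18 + sqrt((-12*(2 - 1) - 2) + 17)) = (-41*(-8))*(18 + sqrt((-12 - 2) + 17)) = 328*(18 + sqrt((-4*3 - 2) + 17)) = 328*(18 + sqrt((-12 - 2) + 17)) = 328*(18 + sqrt(-14 + 17)) = 328*(18 + sqrt(3)) = 5904 + 328*sqrt(3)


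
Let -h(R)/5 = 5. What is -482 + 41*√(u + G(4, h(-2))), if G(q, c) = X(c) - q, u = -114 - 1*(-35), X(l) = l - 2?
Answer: -482 + 41*I*√110 ≈ -482.0 + 430.01*I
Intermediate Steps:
X(l) = -2 + l
h(R) = -25 (h(R) = -5*5 = -25)
u = -79 (u = -114 + 35 = -79)
G(q, c) = -2 + c - q (G(q, c) = (-2 + c) - q = -2 + c - q)
-482 + 41*√(u + G(4, h(-2))) = -482 + 41*√(-79 + (-2 - 25 - 1*4)) = -482 + 41*√(-79 + (-2 - 25 - 4)) = -482 + 41*√(-79 - 31) = -482 + 41*√(-110) = -482 + 41*(I*√110) = -482 + 41*I*√110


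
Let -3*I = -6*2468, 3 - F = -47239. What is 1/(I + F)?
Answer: 1/52178 ≈ 1.9165e-5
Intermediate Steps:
F = 47242 (F = 3 - 1*(-47239) = 3 + 47239 = 47242)
I = 4936 (I = -(-2)*2468 = -1/3*(-14808) = 4936)
1/(I + F) = 1/(4936 + 47242) = 1/52178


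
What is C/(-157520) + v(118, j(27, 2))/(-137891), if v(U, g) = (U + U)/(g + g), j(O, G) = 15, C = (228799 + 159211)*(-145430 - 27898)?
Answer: 1738796821255748/4072610685 ≈ 4.2695e+5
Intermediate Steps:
C = -67252997280 (C = 388010*(-173328) = -67252997280)
v(U, g) = U/g (v(U, g) = (2*U)/((2*g)) = (2*U)*(1/(2*g)) = U/g)
C/(-157520) + v(118, j(27, 2))/(-137891) = -67252997280/(-157520) + (118/15)/(-137891) = -67252997280*(-1/157520) + (118*(1/15))*(-1/137891) = 840662466/1969 + (118/15)*(-1/137891) = 840662466/1969 - 118/2068365 = 1738796821255748/4072610685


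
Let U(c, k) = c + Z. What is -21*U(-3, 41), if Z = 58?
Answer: -1155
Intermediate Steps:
U(c, k) = 58 + c (U(c, k) = c + 58 = 58 + c)
-21*U(-3, 41) = -21*(58 - 3) = -21*55 = -1155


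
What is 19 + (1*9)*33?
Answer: 316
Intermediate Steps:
19 + (1*9)*33 = 19 + 9*33 = 19 + 297 = 316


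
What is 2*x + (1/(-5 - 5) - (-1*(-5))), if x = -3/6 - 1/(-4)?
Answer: -28/5 ≈ -5.6000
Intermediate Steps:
x = -1/4 (x = -3*1/6 - 1*(-1/4) = -1/2 + 1/4 = -1/4 ≈ -0.25000)
2*x + (1/(-5 - 5) - (-1*(-5))) = 2*(-1/4) + (1/(-5 - 5) - (-1*(-5))) = -1/2 + (1/(-10) - 5) = -1/2 + (-1/10 - 1*5) = -1/2 + (-1/10 - 5) = -1/2 - 51/10 = -28/5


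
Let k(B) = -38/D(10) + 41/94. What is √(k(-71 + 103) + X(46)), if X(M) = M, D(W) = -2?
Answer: √578194/94 ≈ 8.0893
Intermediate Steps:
k(B) = 1827/94 (k(B) = -38/(-2) + 41/94 = -38*(-½) + 41*(1/94) = 19 + 41/94 = 1827/94)
√(k(-71 + 103) + X(46)) = √(1827/94 + 46) = √(6151/94) = √578194/94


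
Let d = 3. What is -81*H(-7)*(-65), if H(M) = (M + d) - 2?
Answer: -31590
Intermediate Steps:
H(M) = 1 + M (H(M) = (M + 3) - 2 = (3 + M) - 2 = 1 + M)
-81*H(-7)*(-65) = -81*(1 - 7)*(-65) = -81*(-6)*(-65) = 486*(-65) = -31590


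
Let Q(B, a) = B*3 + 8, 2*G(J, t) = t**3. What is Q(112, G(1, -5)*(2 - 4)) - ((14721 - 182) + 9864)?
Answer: -24059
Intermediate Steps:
G(J, t) = t**3/2
Q(B, a) = 8 + 3*B (Q(B, a) = 3*B + 8 = 8 + 3*B)
Q(112, G(1, -5)*(2 - 4)) - ((14721 - 182) + 9864) = (8 + 3*112) - ((14721 - 182) + 9864) = (8 + 336) - (14539 + 9864) = 344 - 1*24403 = 344 - 24403 = -24059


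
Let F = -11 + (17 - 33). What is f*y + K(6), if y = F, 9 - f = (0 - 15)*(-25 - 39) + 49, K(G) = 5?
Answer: 27005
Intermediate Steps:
f = -1000 (f = 9 - ((0 - 15)*(-25 - 39) + 49) = 9 - (-15*(-64) + 49) = 9 - (960 + 49) = 9 - 1*1009 = 9 - 1009 = -1000)
F = -27 (F = -11 - 16 = -27)
y = -27
f*y + K(6) = -1000*(-27) + 5 = 27000 + 5 = 27005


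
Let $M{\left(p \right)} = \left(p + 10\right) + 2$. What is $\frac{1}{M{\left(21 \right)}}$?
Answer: $\frac{1}{33} \approx 0.030303$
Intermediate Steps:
$M{\left(p \right)} = 12 + p$ ($M{\left(p \right)} = \left(10 + p\right) + 2 = 12 + p$)
$\frac{1}{M{\left(21 \right)}} = \frac{1}{12 + 21} = \frac{1}{33}$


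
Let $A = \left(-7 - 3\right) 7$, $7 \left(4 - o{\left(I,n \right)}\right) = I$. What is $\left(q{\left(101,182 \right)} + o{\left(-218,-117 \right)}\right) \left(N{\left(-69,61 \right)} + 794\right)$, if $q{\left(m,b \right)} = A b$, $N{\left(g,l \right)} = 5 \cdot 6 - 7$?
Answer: $- \frac{72659078}{7} \approx -1.038 \cdot 10^{7}$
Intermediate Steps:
$o{\left(I,n \right)} = 4 - \frac{I}{7}$
$A = -70$ ($A = \left(-10\right) 7 = -70$)
$N{\left(g,l \right)} = 23$ ($N{\left(g,l \right)} = 30 - 7 = 23$)
$q{\left(m,b \right)} = - 70 b$
$\left(q{\left(101,182 \right)} + o{\left(-218,-117 \right)}\right) \left(N{\left(-69,61 \right)} + 794\right) = \left(\left(-70\right) 182 + \left(4 - - \frac{218}{7}\right)\right) \left(23 + 794\right) = \left(-12740 + \left(4 + \frac{218}{7}\right)\right) 817 = \left(-12740 + \frac{246}{7}\right) 817 = \left(- \frac{88934}{7}\right) 817 = - \frac{72659078}{7}$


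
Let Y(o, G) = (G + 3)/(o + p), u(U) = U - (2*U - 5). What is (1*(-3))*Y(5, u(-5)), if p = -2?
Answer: -13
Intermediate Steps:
u(U) = 5 - U (u(U) = U - (-5 + 2*U) = U + (5 - 2*U) = 5 - U)
Y(o, G) = (3 + G)/(-2 + o) (Y(o, G) = (G + 3)/(o - 2) = (3 + G)/(-2 + o))
(1*(-3))*Y(5, u(-5)) = (1*(-3))*((3 + (5 - 1*(-5)))/(-2 + 5)) = -3*(3 + (5 + 5))/3 = -(3 + 10) = -13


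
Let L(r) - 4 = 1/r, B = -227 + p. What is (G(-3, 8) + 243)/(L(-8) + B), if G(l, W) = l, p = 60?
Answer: -128/87 ≈ -1.4713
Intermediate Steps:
B = -167 (B = -227 + 60 = -167)
L(r) = 4 + 1/r
(G(-3, 8) + 243)/(L(-8) + B) = (-3 + 243)/((4 + 1/(-8)) - 167) = 240/((4 - ⅛) - 167) = 240/(31/8 - 167) = 240/(-1305/8) = 240*(-8/1305) = -128/87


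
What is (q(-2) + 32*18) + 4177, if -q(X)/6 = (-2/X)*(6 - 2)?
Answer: 4729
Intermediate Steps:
q(X) = 48/X (q(X) = -6*(-2/X)*(6 - 2) = -6*(-2/X)*4 = -(-48)/X = 48/X)
(q(-2) + 32*18) + 4177 = (48/(-2) + 32*18) + 4177 = (48*(-1/2) + 576) + 4177 = (-24 + 576) + 4177 = 552 + 4177 = 4729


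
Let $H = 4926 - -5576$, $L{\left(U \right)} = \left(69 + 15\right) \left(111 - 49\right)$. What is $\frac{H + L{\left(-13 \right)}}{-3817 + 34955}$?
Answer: $\frac{7855}{15569} \approx 0.50453$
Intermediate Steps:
$L{\left(U \right)} = 5208$ ($L{\left(U \right)} = 84 \cdot 62 = 5208$)
$H = 10502$ ($H = 4926 + 5576 = 10502$)
$\frac{H + L{\left(-13 \right)}}{-3817 + 34955} = \frac{10502 + 5208}{-3817 + 34955} = \frac{15710}{31138} = 15710 \cdot \frac{1}{31138} = \frac{7855}{15569}$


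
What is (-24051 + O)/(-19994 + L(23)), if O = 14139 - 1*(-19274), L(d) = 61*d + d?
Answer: -4681/9284 ≈ -0.50420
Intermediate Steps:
L(d) = 62*d
O = 33413 (O = 14139 + 19274 = 33413)
(-24051 + O)/(-19994 + L(23)) = (-24051 + 33413)/(-19994 + 62*23) = 9362/(-19994 + 1426) = 9362/(-18568) = 9362*(-1/18568) = -4681/9284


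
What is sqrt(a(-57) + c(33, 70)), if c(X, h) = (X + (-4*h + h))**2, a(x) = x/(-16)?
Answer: sqrt(501321)/4 ≈ 177.01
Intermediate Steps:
a(x) = -x/16 (a(x) = x*(-1/16) = -x/16)
c(X, h) = (X - 3*h)**2
sqrt(a(-57) + c(33, 70)) = sqrt(-1/16*(-57) + (33 - 3*70)**2) = sqrt(57/16 + (33 - 210)**2) = sqrt(57/16 + (-177)**2) = sqrt(57/16 + 31329) = sqrt(501321/16) = sqrt(501321)/4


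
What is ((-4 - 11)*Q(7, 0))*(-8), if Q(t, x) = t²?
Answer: 5880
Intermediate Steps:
((-4 - 11)*Q(7, 0))*(-8) = ((-4 - 11)*7²)*(-8) = -15*49*(-8) = -735*(-8) = 5880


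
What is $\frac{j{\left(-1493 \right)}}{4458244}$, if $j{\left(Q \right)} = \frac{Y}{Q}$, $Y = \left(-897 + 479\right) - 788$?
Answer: $\frac{603}{3328079146} \approx 1.8119 \cdot 10^{-7}$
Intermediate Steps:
$Y = -1206$ ($Y = -418 - 788 = -1206$)
$j{\left(Q \right)} = - \frac{1206}{Q}$
$\frac{j{\left(-1493 \right)}}{4458244} = \frac{\left(-1206\right) \frac{1}{-1493}}{4458244} = \left(-1206\right) \left(- \frac{1}{1493}\right) \frac{1}{4458244} = \frac{1206}{1493} \cdot \frac{1}{4458244} = \frac{603}{3328079146}$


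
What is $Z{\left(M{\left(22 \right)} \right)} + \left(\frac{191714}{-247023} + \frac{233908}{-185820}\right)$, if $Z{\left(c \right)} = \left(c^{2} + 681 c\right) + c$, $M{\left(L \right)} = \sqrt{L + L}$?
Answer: $\frac{160522904873}{3825151155} + 1364 \sqrt{11} \approx 4565.8$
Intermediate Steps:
$M{\left(L \right)} = \sqrt{2} \sqrt{L}$ ($M{\left(L \right)} = \sqrt{2 L} = \sqrt{2} \sqrt{L}$)
$Z{\left(c \right)} = c^{2} + 682 c$
$Z{\left(M{\left(22 \right)} \right)} + \left(\frac{191714}{-247023} + \frac{233908}{-185820}\right) = \sqrt{2} \sqrt{22} \left(682 + \sqrt{2} \sqrt{22}\right) + \left(\frac{191714}{-247023} + \frac{233908}{-185820}\right) = 2 \sqrt{11} \left(682 + 2 \sqrt{11}\right) + \left(191714 \left(- \frac{1}{247023}\right) + 233908 \left(- \frac{1}{185820}\right)\right) = 2 \sqrt{11} \left(682 + 2 \sqrt{11}\right) - \frac{7783745947}{3825151155} = - \frac{7783745947}{3825151155} + 2 \sqrt{11} \left(682 + 2 \sqrt{11}\right)$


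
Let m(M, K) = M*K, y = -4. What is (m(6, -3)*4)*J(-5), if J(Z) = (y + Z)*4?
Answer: 2592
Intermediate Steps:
m(M, K) = K*M
J(Z) = -16 + 4*Z (J(Z) = (-4 + Z)*4 = -16 + 4*Z)
(m(6, -3)*4)*J(-5) = (-3*6*4)*(-16 + 4*(-5)) = (-18*4)*(-16 - 20) = -72*(-36) = 2592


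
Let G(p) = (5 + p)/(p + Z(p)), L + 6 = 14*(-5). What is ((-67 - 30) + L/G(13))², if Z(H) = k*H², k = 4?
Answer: 731973025/81 ≈ 9.0367e+6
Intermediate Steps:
L = -76 (L = -6 + 14*(-5) = -6 - 70 = -76)
Z(H) = 4*H²
G(p) = (5 + p)/(p + 4*p²)
((-67 - 30) + L/G(13))² = ((-67 - 30) - 76*13*(1 + 4*13)/(5 + 13))² = (-97 - 76/((1/13)*18/(1 + 52)))² = (-97 - 76/((1/13)*18/53))² = (-97 - 76/((1/13)*(1/53)*18))² = (-97 - 76/18/689)² = (-97 - 76*689/18)² = (-97 - 26182/9)² = (-27055/9)² = 731973025/81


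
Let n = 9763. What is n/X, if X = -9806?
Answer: -9763/9806 ≈ -0.99562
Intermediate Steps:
n/X = 9763/(-9806) = 9763*(-1/9806) = -9763/9806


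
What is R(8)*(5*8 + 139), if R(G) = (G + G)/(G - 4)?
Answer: 716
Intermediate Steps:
R(G) = 2*G/(-4 + G) (R(G) = (2*G)/(-4 + G) = 2*G/(-4 + G))
R(8)*(5*8 + 139) = (2*8/(-4 + 8))*(5*8 + 139) = (2*8/4)*(40 + 139) = (2*8*(1/4))*179 = 4*179 = 716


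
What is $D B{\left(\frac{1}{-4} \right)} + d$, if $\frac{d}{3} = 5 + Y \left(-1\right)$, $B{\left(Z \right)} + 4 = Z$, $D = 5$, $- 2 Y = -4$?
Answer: $- \frac{49}{4} \approx -12.25$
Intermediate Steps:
$Y = 2$ ($Y = \left(- \frac{1}{2}\right) \left(-4\right) = 2$)
$B{\left(Z \right)} = -4 + Z$
$d = 9$ ($d = 3 \left(5 + 2 \left(-1\right)\right) = 3 \left(5 - 2\right) = 3 \cdot 3 = 9$)
$D B{\left(\frac{1}{-4} \right)} + d = 5 \left(-4 + \frac{1}{-4}\right) + 9 = 5 \left(-4 - \frac{1}{4}\right) + 9 = 5 \left(- \frac{17}{4}\right) + 9 = - \frac{85}{4} + 9 = - \frac{49}{4}$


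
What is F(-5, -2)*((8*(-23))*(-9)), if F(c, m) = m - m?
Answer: 0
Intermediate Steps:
F(c, m) = 0
F(-5, -2)*((8*(-23))*(-9)) = 0*((8*(-23))*(-9)) = 0*(-184*(-9)) = 0*1656 = 0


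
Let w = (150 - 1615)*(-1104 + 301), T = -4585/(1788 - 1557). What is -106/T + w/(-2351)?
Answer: -762314927/1539905 ≈ -495.04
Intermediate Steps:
T = -655/33 (T = -4585/231 = -4585*1/231 = -655/33 ≈ -19.848)
w = 1176395 (w = -1465*(-803) = 1176395)
-106/T + w/(-2351) = -106/(-655/33) + 1176395/(-2351) = -106*(-33/655) + 1176395*(-1/2351) = 3498/655 - 1176395/2351 = -762314927/1539905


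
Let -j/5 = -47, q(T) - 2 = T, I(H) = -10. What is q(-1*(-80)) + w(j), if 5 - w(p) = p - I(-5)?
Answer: -158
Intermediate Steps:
q(T) = 2 + T
j = 235 (j = -5*(-47) = 235)
w(p) = -5 - p (w(p) = 5 - (p - 1*(-10)) = 5 - (p + 10) = 5 - (10 + p) = 5 + (-10 - p) = -5 - p)
q(-1*(-80)) + w(j) = (2 - 1*(-80)) + (-5 - 1*235) = (2 + 80) + (-5 - 235) = 82 - 240 = -158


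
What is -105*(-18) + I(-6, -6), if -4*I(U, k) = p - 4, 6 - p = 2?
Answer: 1890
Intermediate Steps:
p = 4 (p = 6 - 1*2 = 6 - 2 = 4)
I(U, k) = 0 (I(U, k) = -(4 - 4)/4 = -¼*0 = 0)
-105*(-18) + I(-6, -6) = -105*(-18) + 0 = 1890 + 0 = 1890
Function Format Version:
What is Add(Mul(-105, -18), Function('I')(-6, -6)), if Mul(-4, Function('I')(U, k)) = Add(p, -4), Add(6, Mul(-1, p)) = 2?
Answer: 1890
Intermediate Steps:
p = 4 (p = Add(6, Mul(-1, 2)) = Add(6, -2) = 4)
Function('I')(U, k) = 0 (Function('I')(U, k) = Mul(Rational(-1, 4), Add(4, -4)) = Mul(Rational(-1, 4), 0) = 0)
Add(Mul(-105, -18), Function('I')(-6, -6)) = Add(Mul(-105, -18), 0) = Add(1890, 0) = 1890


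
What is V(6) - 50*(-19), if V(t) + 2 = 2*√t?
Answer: 948 + 2*√6 ≈ 952.90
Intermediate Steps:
V(t) = -2 + 2*√t
V(6) - 50*(-19) = (-2 + 2*√6) - 50*(-19) = (-2 + 2*√6) + 950 = 948 + 2*√6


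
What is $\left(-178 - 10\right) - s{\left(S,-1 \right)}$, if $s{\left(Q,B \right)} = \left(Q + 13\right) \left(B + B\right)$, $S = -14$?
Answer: $-190$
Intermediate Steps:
$s{\left(Q,B \right)} = 2 B \left(13 + Q\right)$ ($s{\left(Q,B \right)} = \left(13 + Q\right) 2 B = 2 B \left(13 + Q\right)$)
$\left(-178 - 10\right) - s{\left(S,-1 \right)} = \left(-178 - 10\right) - 2 \left(-1\right) \left(13 - 14\right) = \left(-178 - 10\right) - 2 \left(-1\right) \left(-1\right) = -188 - 2 = -190$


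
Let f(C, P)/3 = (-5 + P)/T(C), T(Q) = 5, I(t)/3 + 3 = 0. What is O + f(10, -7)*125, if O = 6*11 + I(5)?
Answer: -843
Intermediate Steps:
I(t) = -9 (I(t) = -9 + 3*0 = -9 + 0 = -9)
O = 57 (O = 6*11 - 9 = 66 - 9 = 57)
f(C, P) = -3 + 3*P/5 (f(C, P) = 3*((-5 + P)/5) = 3*((-5 + P)*(1/5)) = 3*(-1 + P/5) = -3 + 3*P/5)
O + f(10, -7)*125 = 57 + (-3 + (3/5)*(-7))*125 = 57 + (-3 - 21/5)*125 = 57 - 36/5*125 = 57 - 900 = -843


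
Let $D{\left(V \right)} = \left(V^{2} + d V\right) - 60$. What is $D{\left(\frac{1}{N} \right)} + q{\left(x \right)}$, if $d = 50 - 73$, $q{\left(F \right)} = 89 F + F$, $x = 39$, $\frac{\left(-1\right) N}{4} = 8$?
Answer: $\frac{3533537}{1024} \approx 3450.7$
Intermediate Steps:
$N = -32$ ($N = \left(-4\right) 8 = -32$)
$q{\left(F \right)} = 90 F$
$d = -23$
$D{\left(V \right)} = -60 + V^{2} - 23 V$ ($D{\left(V \right)} = \left(V^{2} - 23 V\right) - 60 = -60 + V^{2} - 23 V$)
$D{\left(\frac{1}{N} \right)} + q{\left(x \right)} = \left(-60 + \left(\frac{1}{-32}\right)^{2} - \frac{23}{-32}\right) + 90 \cdot 39 = \left(-60 + \left(- \frac{1}{32}\right)^{2} - - \frac{23}{32}\right) + 3510 = \left(-60 + \frac{1}{1024} + \frac{23}{32}\right) + 3510 = - \frac{60703}{1024} + 3510 = \frac{3533537}{1024}$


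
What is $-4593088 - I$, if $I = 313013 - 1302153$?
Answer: $-3603948$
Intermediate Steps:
$I = -989140$
$-4593088 - I = -4593088 - -989140 = -4593088 + 989140 = -3603948$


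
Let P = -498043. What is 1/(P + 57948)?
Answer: -1/440095 ≈ -2.2722e-6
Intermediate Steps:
1/(P + 57948) = 1/(-498043 + 57948) = 1/(-440095) = -1/440095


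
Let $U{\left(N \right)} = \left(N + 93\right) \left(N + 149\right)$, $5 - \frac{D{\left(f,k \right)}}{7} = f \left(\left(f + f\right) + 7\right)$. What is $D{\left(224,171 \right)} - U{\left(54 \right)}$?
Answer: $-743246$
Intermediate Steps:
$D{\left(f,k \right)} = 35 - 7 f \left(7 + 2 f\right)$ ($D{\left(f,k \right)} = 35 - 7 f \left(\left(f + f\right) + 7\right) = 35 - 7 f \left(2 f + 7\right) = 35 - 7 f \left(7 + 2 f\right)$)
$U{\left(N \right)} = \left(93 + N\right) \left(149 + N\right)$
$D{\left(224,171 \right)} - U{\left(54 \right)} = \left(35 - 10976 - 14 \cdot 224^{2}\right) - \left(13857 + 54^{2} + 242 \cdot 54\right) = \left(35 - 10976 - 702464\right) - \left(13857 + 2916 + 13068\right) = \left(35 - 10976 - 702464\right) - 29841 = -713405 - 29841 = -743246$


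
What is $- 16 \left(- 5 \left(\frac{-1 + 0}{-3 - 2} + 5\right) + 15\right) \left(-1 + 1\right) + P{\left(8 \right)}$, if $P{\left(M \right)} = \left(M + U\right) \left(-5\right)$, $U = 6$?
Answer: $-70$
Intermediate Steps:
$P{\left(M \right)} = -30 - 5 M$ ($P{\left(M \right)} = \left(M + 6\right) \left(-5\right) = \left(6 + M\right) \left(-5\right) = -30 - 5 M$)
$- 16 \left(- 5 \left(\frac{-1 + 0}{-3 - 2} + 5\right) + 15\right) \left(-1 + 1\right) + P{\left(8 \right)} = - 16 \left(- 5 \left(\frac{-1 + 0}{-3 - 2} + 5\right) + 15\right) \left(-1 + 1\right) - 70 = - 16 \left(- 5 \left(- \frac{1}{-5} + 5\right) + 15\right) 0 - 70 = - 16 \left(- 5 \left(\left(-1\right) \left(- \frac{1}{5}\right) + 5\right) + 15\right) 0 - 70 = - 16 \left(- 5 \left(\frac{1}{5} + 5\right) + 15\right) 0 - 70 = - 16 \left(\left(-5\right) \frac{26}{5} + 15\right) 0 - 70 = - 16 \left(-26 + 15\right) 0 - 70 = - 16 \left(\left(-11\right) 0\right) - 70 = \left(-16\right) 0 - 70 = 0 - 70 = -70$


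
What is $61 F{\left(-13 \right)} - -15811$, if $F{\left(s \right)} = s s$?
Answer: $26120$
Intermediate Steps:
$F{\left(s \right)} = s^{2}$
$61 F{\left(-13 \right)} - -15811 = 61 \left(-13\right)^{2} - -15811 = 61 \cdot 169 + 15811 = 10309 + 15811 = 26120$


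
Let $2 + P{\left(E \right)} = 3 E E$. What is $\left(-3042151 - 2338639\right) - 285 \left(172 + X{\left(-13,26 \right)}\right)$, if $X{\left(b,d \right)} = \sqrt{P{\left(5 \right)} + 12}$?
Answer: $-5429810 - 285 \sqrt{85} \approx -5.4324 \cdot 10^{6}$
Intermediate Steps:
$P{\left(E \right)} = -2 + 3 E^{2}$ ($P{\left(E \right)} = -2 + 3 E E = -2 + 3 E^{2}$)
$X{\left(b,d \right)} = \sqrt{85}$ ($X{\left(b,d \right)} = \sqrt{\left(-2 + 3 \cdot 5^{2}\right) + 12} = \sqrt{\left(-2 + 3 \cdot 25\right) + 12} = \sqrt{\left(-2 + 75\right) + 12} = \sqrt{73 + 12} = \sqrt{85}$)
$\left(-3042151 - 2338639\right) - 285 \left(172 + X{\left(-13,26 \right)}\right) = \left(-3042151 - 2338639\right) - 285 \left(172 + \sqrt{85}\right) = -5380790 - \left(49020 + 285 \sqrt{85}\right) = -5429810 - 285 \sqrt{85}$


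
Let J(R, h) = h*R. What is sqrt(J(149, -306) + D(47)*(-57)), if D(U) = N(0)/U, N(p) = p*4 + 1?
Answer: 5*I*sqrt(4028793)/47 ≈ 213.53*I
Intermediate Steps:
N(p) = 1 + 4*p (N(p) = 4*p + 1 = 1 + 4*p)
D(U) = 1/U (D(U) = (1 + 4*0)/U = (1 + 0)/U = 1/U)
J(R, h) = R*h
sqrt(J(149, -306) + D(47)*(-57)) = sqrt(149*(-306) - 57/47) = sqrt(-45594 + (1/47)*(-57)) = sqrt(-45594 - 57/47) = sqrt(-2142975/47) = 5*I*sqrt(4028793)/47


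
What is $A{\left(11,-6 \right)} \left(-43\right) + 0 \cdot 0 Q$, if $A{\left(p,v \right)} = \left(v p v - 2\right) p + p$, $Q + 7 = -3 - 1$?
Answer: $-186835$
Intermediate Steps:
$Q = -11$ ($Q = -7 - 4 = -11$)
$A{\left(p,v \right)} = p + p \left(-2 + p v^{2}\right)$ ($A{\left(p,v \right)} = \left(p v v - 2\right) p + p = \left(p v^{2} - 2\right) p + p = \left(-2 + p v^{2}\right) p + p = p \left(-2 + p v^{2}\right) + p = p + p \left(-2 + p v^{2}\right)$)
$A{\left(11,-6 \right)} \left(-43\right) + 0 \cdot 0 Q = 11 \left(-1 + 11 \left(-6\right)^{2}\right) \left(-43\right) + 0 \cdot 0 \left(-11\right) = 11 \left(-1 + 11 \cdot 36\right) \left(-43\right) + 0 \left(-11\right) = 11 \left(-1 + 396\right) \left(-43\right) + 0 = 11 \cdot 395 \left(-43\right) + 0 = 4345 \left(-43\right) + 0 = -186835 + 0 = -186835$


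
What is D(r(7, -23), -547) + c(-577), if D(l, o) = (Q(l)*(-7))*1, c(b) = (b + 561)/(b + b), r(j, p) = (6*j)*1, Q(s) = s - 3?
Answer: -157513/577 ≈ -272.99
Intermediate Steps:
Q(s) = -3 + s
r(j, p) = 6*j
c(b) = (561 + b)/(2*b) (c(b) = (561 + b)/((2*b)) = (561 + b)*(1/(2*b)) = (561 + b)/(2*b))
D(l, o) = 21 - 7*l (D(l, o) = ((-3 + l)*(-7))*1 = (21 - 7*l)*1 = 21 - 7*l)
D(r(7, -23), -547) + c(-577) = (21 - 42*7) + (½)*(561 - 577)/(-577) = (21 - 7*42) + (½)*(-1/577)*(-16) = (21 - 294) + 8/577 = -273 + 8/577 = -157513/577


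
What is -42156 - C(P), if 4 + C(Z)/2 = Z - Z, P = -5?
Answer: -42148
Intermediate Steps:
C(Z) = -8 (C(Z) = -8 + 2*(Z - Z) = -8 + 2*0 = -8 + 0 = -8)
-42156 - C(P) = -42156 - 1*(-8) = -42156 + 8 = -42148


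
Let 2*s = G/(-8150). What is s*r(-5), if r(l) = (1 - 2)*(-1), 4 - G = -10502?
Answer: -5253/8150 ≈ -0.64454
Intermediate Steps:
G = 10506 (G = 4 - 1*(-10502) = 4 + 10502 = 10506)
s = -5253/8150 (s = (10506/(-8150))/2 = (10506*(-1/8150))/2 = (½)*(-5253/4075) = -5253/8150 ≈ -0.64454)
r(l) = 1 (r(l) = -1*(-1) = 1)
s*r(-5) = -5253/8150*1 = -5253/8150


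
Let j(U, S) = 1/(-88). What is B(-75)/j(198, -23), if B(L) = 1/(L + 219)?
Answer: -11/18 ≈ -0.61111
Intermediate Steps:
j(U, S) = -1/88
B(L) = 1/(219 + L)
B(-75)/j(198, -23) = 1/((219 - 75)*(-1/88)) = -88/144 = (1/144)*(-88) = -11/18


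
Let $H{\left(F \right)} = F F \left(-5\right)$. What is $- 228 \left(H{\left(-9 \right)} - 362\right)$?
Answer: $174876$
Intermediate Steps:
$H{\left(F \right)} = - 5 F^{2}$ ($H{\left(F \right)} = F^{2} \left(-5\right) = - 5 F^{2}$)
$- 228 \left(H{\left(-9 \right)} - 362\right) = - 228 \left(- 5 \left(-9\right)^{2} - 362\right) = - 228 \left(\left(-5\right) 81 - 362\right) = - 228 \left(-405 - 362\right) = \left(-228\right) \left(-767\right) = 174876$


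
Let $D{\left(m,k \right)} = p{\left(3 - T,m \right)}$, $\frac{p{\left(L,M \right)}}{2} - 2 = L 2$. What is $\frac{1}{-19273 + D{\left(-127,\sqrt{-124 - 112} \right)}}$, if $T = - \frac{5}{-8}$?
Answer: $- \frac{2}{38519} \approx -5.1922 \cdot 10^{-5}$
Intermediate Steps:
$T = \frac{5}{8}$ ($T = \left(-5\right) \left(- \frac{1}{8}\right) = \frac{5}{8} \approx 0.625$)
$p{\left(L,M \right)} = 4 + 4 L$ ($p{\left(L,M \right)} = 4 + 2 L 2 = 4 + 2 \cdot 2 L = 4 + 4 L$)
$D{\left(m,k \right)} = \frac{27}{2}$ ($D{\left(m,k \right)} = 4 + 4 \left(3 - \frac{5}{8}\right) = 4 + 4 \cdot \frac{19}{8} = 4 + \frac{19}{2} = \frac{27}{2}$)
$\frac{1}{-19273 + D{\left(-127,\sqrt{-124 - 112} \right)}} = \frac{1}{-19273 + \frac{27}{2}} = \frac{1}{- \frac{38519}{2}} = - \frac{2}{38519}$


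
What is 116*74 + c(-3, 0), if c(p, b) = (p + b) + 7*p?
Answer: 8560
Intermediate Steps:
c(p, b) = b + 8*p (c(p, b) = (b + p) + 7*p = b + 8*p)
116*74 + c(-3, 0) = 116*74 + (0 + 8*(-3)) = 8584 + (0 - 24) = 8584 - 24 = 8560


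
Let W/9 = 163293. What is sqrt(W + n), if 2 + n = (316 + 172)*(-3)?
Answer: sqrt(1468171) ≈ 1211.7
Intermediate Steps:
n = -1466 (n = -2 + (316 + 172)*(-3) = -2 + 488*(-3) = -2 - 1464 = -1466)
W = 1469637 (W = 9*163293 = 1469637)
sqrt(W + n) = sqrt(1469637 - 1466) = sqrt(1468171)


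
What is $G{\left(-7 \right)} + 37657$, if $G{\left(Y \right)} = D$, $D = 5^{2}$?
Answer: $37682$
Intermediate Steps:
$D = 25$
$G{\left(Y \right)} = 25$
$G{\left(-7 \right)} + 37657 = 25 + 37657 = 37682$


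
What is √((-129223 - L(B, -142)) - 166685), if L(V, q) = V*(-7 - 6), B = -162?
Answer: I*√298014 ≈ 545.91*I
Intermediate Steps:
L(V, q) = -13*V (L(V, q) = V*(-13) = -13*V)
√((-129223 - L(B, -142)) - 166685) = √((-129223 - (-13)*(-162)) - 166685) = √((-129223 - 1*2106) - 166685) = √((-129223 - 2106) - 166685) = √(-131329 - 166685) = √(-298014) = I*√298014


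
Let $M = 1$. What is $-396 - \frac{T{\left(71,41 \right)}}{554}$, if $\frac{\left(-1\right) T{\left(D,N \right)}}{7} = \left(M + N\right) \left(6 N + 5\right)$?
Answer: $- \frac{72795}{277} \approx -262.8$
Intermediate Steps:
$T{\left(D,N \right)} = - 7 \left(1 + N\right) \left(5 + 6 N\right)$ ($T{\left(D,N \right)} = - 7 \left(1 + N\right) \left(6 N + 5\right) = - 7 \left(1 + N\right) \left(5 + 6 N\right)$)
$-396 - \frac{T{\left(71,41 \right)}}{554} = -396 - \frac{-35 - 3157 - 42 \cdot 41^{2}}{554} = -396 - \left(-35 - 3157 - 70602\right) \frac{1}{554} = -396 - \left(-73794\right) \frac{1}{554} = -396 - - \frac{36897}{277} = -396 + \frac{36897}{277} = - \frac{72795}{277}$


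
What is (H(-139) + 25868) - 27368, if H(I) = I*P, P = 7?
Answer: -2473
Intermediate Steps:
H(I) = 7*I (H(I) = I*7 = 7*I)
(H(-139) + 25868) - 27368 = (7*(-139) + 25868) - 27368 = (-973 + 25868) - 27368 = 24895 - 27368 = -2473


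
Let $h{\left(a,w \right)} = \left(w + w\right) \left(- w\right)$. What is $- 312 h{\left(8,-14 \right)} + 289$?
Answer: $122593$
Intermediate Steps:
$h{\left(a,w \right)} = - 2 w^{2}$ ($h{\left(a,w \right)} = 2 w \left(- w\right) = - 2 w^{2}$)
$- 312 h{\left(8,-14 \right)} + 289 = - 312 \left(- 2 \left(-14\right)^{2}\right) + 289 = - 312 \left(\left(-2\right) 196\right) + 289 = \left(-312\right) \left(-392\right) + 289 = 122304 + 289 = 122593$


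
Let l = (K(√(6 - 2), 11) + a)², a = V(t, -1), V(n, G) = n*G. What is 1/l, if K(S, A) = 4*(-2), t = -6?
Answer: ¼ ≈ 0.25000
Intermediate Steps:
V(n, G) = G*n
K(S, A) = -8
a = 6 (a = -1*(-6) = 6)
l = 4 (l = (-8 + 6)² = (-2)² = 4)
1/l = 1/4 = ¼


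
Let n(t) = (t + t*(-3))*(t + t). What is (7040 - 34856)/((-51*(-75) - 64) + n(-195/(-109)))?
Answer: -330481896/44532341 ≈ -7.4212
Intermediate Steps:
n(t) = -4*t² (n(t) = (t - 3*t)*(2*t) = (-2*t)*(2*t) = -4*t²)
(7040 - 34856)/((-51*(-75) - 64) + n(-195/(-109))) = (7040 - 34856)/((-51*(-75) - 64) - 4*(-195/(-109))²) = -27816/((3825 - 64) - 4*(-195*(-1/109))²) = -27816/(3761 - 4*(195/109)²) = -27816/(3761 - 4*38025/11881) = -27816/(3761 - 152100/11881) = -27816/44532341/11881 = -27816*11881/44532341 = -330481896/44532341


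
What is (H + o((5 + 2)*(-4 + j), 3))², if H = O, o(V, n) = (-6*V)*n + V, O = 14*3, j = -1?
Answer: 405769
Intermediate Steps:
O = 42
o(V, n) = V - 6*V*n (o(V, n) = -6*V*n + V = V - 6*V*n)
H = 42
(H + o((5 + 2)*(-4 + j), 3))² = (42 + ((5 + 2)*(-4 - 1))*(1 - 6*3))² = (42 + (7*(-5))*(1 - 18))² = (42 - 35*(-17))² = (42 + 595)² = 637² = 405769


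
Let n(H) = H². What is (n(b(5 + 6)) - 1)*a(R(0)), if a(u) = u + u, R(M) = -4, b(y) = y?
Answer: -960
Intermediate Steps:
a(u) = 2*u
(n(b(5 + 6)) - 1)*a(R(0)) = ((5 + 6)² - 1)*(2*(-4)) = (11² - 1)*(-8) = (121 - 1)*(-8) = 120*(-8) = -960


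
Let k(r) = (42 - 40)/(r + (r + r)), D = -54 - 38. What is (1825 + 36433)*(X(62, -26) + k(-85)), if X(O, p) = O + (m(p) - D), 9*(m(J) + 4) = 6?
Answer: 489931948/85 ≈ 5.7639e+6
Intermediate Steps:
D = -92
m(J) = -10/3 (m(J) = -4 + (1/9)*6 = -4 + 2/3 = -10/3)
X(O, p) = 266/3 + O (X(O, p) = O + (-10/3 - 1*(-92)) = O + (-10/3 + 92) = O + 266/3 = 266/3 + O)
k(r) = 2/(3*r) (k(r) = 2/(r + 2*r) = 2/((3*r)) = 2*(1/(3*r)) = 2/(3*r))
(1825 + 36433)*(X(62, -26) + k(-85)) = (1825 + 36433)*((266/3 + 62) + (2/3)/(-85)) = 38258*(452/3 + (2/3)*(-1/85)) = 38258*(452/3 - 2/255) = 38258*(12806/85) = 489931948/85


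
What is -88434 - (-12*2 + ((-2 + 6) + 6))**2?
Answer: -88630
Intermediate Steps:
-88434 - (-12*2 + ((-2 + 6) + 6))**2 = -88434 - (-24 + (4 + 6))**2 = -88434 - (-24 + 10)**2 = -88434 - 1*(-14)**2 = -88434 - 1*196 = -88434 - 196 = -88630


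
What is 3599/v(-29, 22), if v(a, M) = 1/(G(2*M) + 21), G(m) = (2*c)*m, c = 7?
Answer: 2292563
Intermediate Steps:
G(m) = 14*m (G(m) = (2*7)*m = 14*m)
v(a, M) = 1/(21 + 28*M) (v(a, M) = 1/(14*(2*M) + 21) = 1/(28*M + 21) = 1/(21 + 28*M))
3599/v(-29, 22) = 3599/((1/(7*(3 + 4*22)))) = 3599/((1/(7*(3 + 88)))) = 3599/(((⅐)/91)) = 3599/(((⅐)*(1/91))) = 3599/(1/637) = 3599*637 = 2292563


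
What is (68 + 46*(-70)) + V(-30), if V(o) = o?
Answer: -3182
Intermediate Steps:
(68 + 46*(-70)) + V(-30) = (68 + 46*(-70)) - 30 = (68 - 3220) - 30 = -3152 - 30 = -3182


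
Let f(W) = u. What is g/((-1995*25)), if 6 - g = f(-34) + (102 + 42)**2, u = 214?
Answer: 2992/7125 ≈ 0.41993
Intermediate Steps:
f(W) = 214
g = -20944 (g = 6 - (214 + (102 + 42)**2) = 6 - (214 + 144**2) = 6 - (214 + 20736) = 6 - 1*20950 = 6 - 20950 = -20944)
g/((-1995*25)) = -20944/((-1995*25)) = -20944/(-49875) = -20944*(-1/49875) = 2992/7125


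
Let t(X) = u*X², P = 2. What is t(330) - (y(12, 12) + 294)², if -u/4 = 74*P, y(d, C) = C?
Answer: -64562436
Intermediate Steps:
u = -592 (u = -296*2 = -4*148 = -592)
t(X) = -592*X²
t(330) - (y(12, 12) + 294)² = -592*330² - (12 + 294)² = -592*108900 - 1*306² = -64468800 - 1*93636 = -64468800 - 93636 = -64562436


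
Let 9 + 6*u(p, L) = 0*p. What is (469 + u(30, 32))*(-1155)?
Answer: -1079925/2 ≈ -5.3996e+5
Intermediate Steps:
u(p, L) = -3/2 (u(p, L) = -3/2 + (0*p)/6 = -3/2 + (⅙)*0 = -3/2 + 0 = -3/2)
(469 + u(30, 32))*(-1155) = (469 - 3/2)*(-1155) = (935/2)*(-1155) = -1079925/2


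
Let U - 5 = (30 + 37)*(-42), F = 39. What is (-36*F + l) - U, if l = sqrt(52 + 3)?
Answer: 1405 + sqrt(55) ≈ 1412.4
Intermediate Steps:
l = sqrt(55) ≈ 7.4162
U = -2809 (U = 5 + (30 + 37)*(-42) = 5 + 67*(-42) = 5 - 2814 = -2809)
(-36*F + l) - U = (-36*39 + sqrt(55)) - 1*(-2809) = (-1404 + sqrt(55)) + 2809 = 1405 + sqrt(55)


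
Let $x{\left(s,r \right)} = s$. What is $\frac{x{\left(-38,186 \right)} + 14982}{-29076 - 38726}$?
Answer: $- \frac{7472}{33901} \approx -0.22041$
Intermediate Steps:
$\frac{x{\left(-38,186 \right)} + 14982}{-29076 - 38726} = \frac{-38 + 14982}{-29076 - 38726} = \frac{14944}{-67802} = 14944 \left(- \frac{1}{67802}\right) = - \frac{7472}{33901}$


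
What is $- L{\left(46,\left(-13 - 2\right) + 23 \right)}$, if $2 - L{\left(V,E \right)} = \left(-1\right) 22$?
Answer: $-24$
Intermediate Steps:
$L{\left(V,E \right)} = 24$ ($L{\left(V,E \right)} = 2 - \left(-1\right) 22 = 2 - -22 = 2 + 22 = 24$)
$- L{\left(46,\left(-13 - 2\right) + 23 \right)} = \left(-1\right) 24 = -24$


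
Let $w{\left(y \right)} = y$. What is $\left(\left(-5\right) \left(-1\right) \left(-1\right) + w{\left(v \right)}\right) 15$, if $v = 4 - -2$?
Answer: $15$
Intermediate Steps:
$v = 6$ ($v = 4 + 2 = 6$)
$\left(\left(-5\right) \left(-1\right) \left(-1\right) + w{\left(v \right)}\right) 15 = \left(\left(-5\right) \left(-1\right) \left(-1\right) + 6\right) 15 = \left(5 \left(-1\right) + 6\right) 15 = \left(-5 + 6\right) 15 = 1 \cdot 15 = 15$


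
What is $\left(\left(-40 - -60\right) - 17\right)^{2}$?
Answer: $9$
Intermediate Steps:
$\left(\left(-40 - -60\right) - 17\right)^{2} = \left(\left(-40 + 60\right) - 17\right)^{2} = \left(20 - 17\right)^{2} = 3^{2} = 9$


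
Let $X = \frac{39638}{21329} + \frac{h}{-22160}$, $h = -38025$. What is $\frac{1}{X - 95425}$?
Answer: $- \frac{341264}{32563897407} \approx -1.048 \cdot 10^{-5}$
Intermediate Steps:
$X = \frac{1219793}{341264}$ ($X = \frac{39638}{21329} - \frac{38025}{-22160} = 39638 \cdot \frac{1}{21329} - - \frac{7605}{4432} = \frac{39638}{21329} + \frac{7605}{4432} = \frac{1219793}{341264} \approx 3.5743$)
$\frac{1}{X - 95425} = \frac{1}{\frac{1219793}{341264} - 95425} = \frac{1}{- \frac{32563897407}{341264}} = - \frac{341264}{32563897407}$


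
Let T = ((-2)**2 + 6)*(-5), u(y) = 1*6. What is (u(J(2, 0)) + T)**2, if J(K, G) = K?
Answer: 1936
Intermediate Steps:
u(y) = 6
T = -50 (T = (4 + 6)*(-5) = 10*(-5) = -50)
(u(J(2, 0)) + T)**2 = (6 - 50)**2 = (-44)**2 = 1936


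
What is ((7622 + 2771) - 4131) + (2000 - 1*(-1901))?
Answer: 10163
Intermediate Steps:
((7622 + 2771) - 4131) + (2000 - 1*(-1901)) = (10393 - 4131) + (2000 + 1901) = 6262 + 3901 = 10163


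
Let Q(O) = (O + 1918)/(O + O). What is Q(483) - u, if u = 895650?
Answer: -123599357/138 ≈ -8.9565e+5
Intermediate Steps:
Q(O) = (1918 + O)/(2*O) (Q(O) = (1918 + O)/((2*O)) = (1918 + O)*(1/(2*O)) = (1918 + O)/(2*O))
Q(483) - u = (1/2)*(1918 + 483)/483 - 1*895650 = (1/2)*(1/483)*2401 - 895650 = 343/138 - 895650 = -123599357/138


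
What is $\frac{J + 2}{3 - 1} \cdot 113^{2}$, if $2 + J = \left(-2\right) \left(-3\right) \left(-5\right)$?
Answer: $-191535$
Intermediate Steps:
$J = -32$ ($J = -2 + \left(-2\right) \left(-3\right) \left(-5\right) = -2 + 6 \left(-5\right) = -2 - 30 = -32$)
$\frac{J + 2}{3 - 1} \cdot 113^{2} = \frac{-32 + 2}{3 - 1} \cdot 113^{2} = - \frac{30}{2} \cdot 12769 = \left(-30\right) \frac{1}{2} \cdot 12769 = \left(-15\right) 12769 = -191535$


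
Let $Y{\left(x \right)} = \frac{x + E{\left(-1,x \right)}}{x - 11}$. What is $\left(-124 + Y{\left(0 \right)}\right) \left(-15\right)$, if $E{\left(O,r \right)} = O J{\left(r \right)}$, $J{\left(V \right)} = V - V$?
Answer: $1860$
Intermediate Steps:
$J{\left(V \right)} = 0$
$E{\left(O,r \right)} = 0$ ($E{\left(O,r \right)} = O 0 = 0$)
$Y{\left(x \right)} = \frac{x}{-11 + x}$ ($Y{\left(x \right)} = \frac{x + 0}{x - 11} = \frac{x}{-11 + x}$)
$\left(-124 + Y{\left(0 \right)}\right) \left(-15\right) = \left(-124 + \frac{0}{-11 + 0}\right) \left(-15\right) = \left(-124 + \frac{0}{-11}\right) \left(-15\right) = \left(-124 + 0 \left(- \frac{1}{11}\right)\right) \left(-15\right) = \left(-124 + 0\right) \left(-15\right) = \left(-124\right) \left(-15\right) = 1860$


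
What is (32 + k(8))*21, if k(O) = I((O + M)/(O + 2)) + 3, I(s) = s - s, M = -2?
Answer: 735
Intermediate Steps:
I(s) = 0
k(O) = 3 (k(O) = 0 + 3 = 3)
(32 + k(8))*21 = (32 + 3)*21 = 35*21 = 735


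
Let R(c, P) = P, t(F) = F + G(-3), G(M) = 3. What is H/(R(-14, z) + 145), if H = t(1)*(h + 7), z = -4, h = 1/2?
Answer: 10/47 ≈ 0.21277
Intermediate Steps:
h = ½ ≈ 0.50000
t(F) = 3 + F (t(F) = F + 3 = 3 + F)
H = 30 (H = (3 + 1)*(½ + 7) = 4*(15/2) = 30)
H/(R(-14, z) + 145) = 30/(-4 + 145) = 30/141 = 30*(1/141) = 10/47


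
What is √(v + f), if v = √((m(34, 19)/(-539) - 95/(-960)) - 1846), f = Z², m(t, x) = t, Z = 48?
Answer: √(1967099904 + 462*I*√6304159455)/924 ≈ 48.002 + 0.44753*I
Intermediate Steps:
f = 2304 (f = 48² = 2304)
v = I*√6304159455/1848 (v = √((34/(-539) - 95/(-960)) - 1846) = √((34*(-1/539) - 95*(-1/960)) - 1846) = √((-34/539 + 19/192) - 1846) = √(3713/103488 - 1846) = √(-191035135/103488) = I*√6304159455/1848 ≈ 42.965*I)
√(v + f) = √(I*√6304159455/1848 + 2304) = √(2304 + I*√6304159455/1848)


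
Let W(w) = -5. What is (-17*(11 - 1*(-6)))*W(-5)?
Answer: 1445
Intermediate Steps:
(-17*(11 - 1*(-6)))*W(-5) = -17*(11 - 1*(-6))*(-5) = -17*(11 + 6)*(-5) = -17*17*(-5) = -289*(-5) = 1445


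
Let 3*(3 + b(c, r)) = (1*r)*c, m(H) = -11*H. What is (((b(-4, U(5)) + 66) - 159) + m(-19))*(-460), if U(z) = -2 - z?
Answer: -168820/3 ≈ -56273.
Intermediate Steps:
b(c, r) = -3 + c*r/3 (b(c, r) = -3 + ((1*r)*c)/3 = -3 + (r*c)/3 = -3 + (c*r)/3 = -3 + c*r/3)
(((b(-4, U(5)) + 66) - 159) + m(-19))*(-460) = ((((-3 + (⅓)*(-4)*(-2 - 1*5)) + 66) - 159) - 11*(-19))*(-460) = ((((-3 + (⅓)*(-4)*(-2 - 5)) + 66) - 159) + 209)*(-460) = ((((-3 + (⅓)*(-4)*(-7)) + 66) - 159) + 209)*(-460) = ((((-3 + 28/3) + 66) - 159) + 209)*(-460) = (((19/3 + 66) - 159) + 209)*(-460) = ((217/3 - 159) + 209)*(-460) = (-260/3 + 209)*(-460) = (367/3)*(-460) = -168820/3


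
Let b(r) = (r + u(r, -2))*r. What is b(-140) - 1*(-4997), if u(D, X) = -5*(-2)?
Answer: 23197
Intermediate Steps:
u(D, X) = 10
b(r) = r*(10 + r) (b(r) = (r + 10)*r = (10 + r)*r = r*(10 + r))
b(-140) - 1*(-4997) = -140*(10 - 140) - 1*(-4997) = -140*(-130) + 4997 = 18200 + 4997 = 23197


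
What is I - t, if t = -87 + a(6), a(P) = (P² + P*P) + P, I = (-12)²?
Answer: 153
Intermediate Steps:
I = 144
a(P) = P + 2*P² (a(P) = (P² + P²) + P = 2*P² + P = P + 2*P²)
t = -9 (t = -87 + 6*(1 + 2*6) = -87 + 6*(1 + 12) = -87 + 6*13 = -87 + 78 = -9)
I - t = 144 - 1*(-9) = 144 + 9 = 153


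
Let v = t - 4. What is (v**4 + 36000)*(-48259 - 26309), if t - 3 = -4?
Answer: -2731053000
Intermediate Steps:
t = -1 (t = 3 - 4 = -1)
v = -5 (v = -1 - 4 = -5)
(v**4 + 36000)*(-48259 - 26309) = ((-5)**4 + 36000)*(-48259 - 26309) = (625 + 36000)*(-74568) = 36625*(-74568) = -2731053000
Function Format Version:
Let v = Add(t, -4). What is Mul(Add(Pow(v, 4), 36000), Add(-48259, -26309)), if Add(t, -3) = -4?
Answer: -2731053000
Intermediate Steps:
t = -1 (t = Add(3, -4) = -1)
v = -5 (v = Add(-1, -4) = -5)
Mul(Add(Pow(v, 4), 36000), Add(-48259, -26309)) = Mul(Add(Pow(-5, 4), 36000), Add(-48259, -26309)) = Mul(Add(625, 36000), -74568) = Mul(36625, -74568) = -2731053000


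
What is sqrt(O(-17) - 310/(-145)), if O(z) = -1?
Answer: sqrt(957)/29 ≈ 1.0667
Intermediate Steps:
sqrt(O(-17) - 310/(-145)) = sqrt(-1 - 310/(-145)) = sqrt(-1 - 310*(-1/145)) = sqrt(-1 + 62/29) = sqrt(33/29) = sqrt(957)/29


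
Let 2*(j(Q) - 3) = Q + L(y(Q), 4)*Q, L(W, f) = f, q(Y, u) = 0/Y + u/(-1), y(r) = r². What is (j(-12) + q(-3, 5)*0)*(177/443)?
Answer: -4779/443 ≈ -10.788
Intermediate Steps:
q(Y, u) = -u (q(Y, u) = 0 + u*(-1) = 0 - u = -u)
j(Q) = 3 + 5*Q/2 (j(Q) = 3 + (Q + 4*Q)/2 = 3 + (5*Q)/2 = 3 + 5*Q/2)
(j(-12) + q(-3, 5)*0)*(177/443) = ((3 + (5/2)*(-12)) - 1*5*0)*(177/443) = ((3 - 30) - 5*0)*(177*(1/443)) = (-27 + 0)*(177/443) = -27*177/443 = -4779/443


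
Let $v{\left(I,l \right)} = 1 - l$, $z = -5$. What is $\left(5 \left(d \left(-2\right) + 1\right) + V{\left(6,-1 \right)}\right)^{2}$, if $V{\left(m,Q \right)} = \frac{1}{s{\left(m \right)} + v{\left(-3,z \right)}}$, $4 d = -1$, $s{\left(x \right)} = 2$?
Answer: $\frac{3721}{64} \approx 58.141$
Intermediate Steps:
$d = - \frac{1}{4}$ ($d = \frac{1}{4} \left(-1\right) = - \frac{1}{4} \approx -0.25$)
$V{\left(m,Q \right)} = \frac{1}{8}$ ($V{\left(m,Q \right)} = \frac{1}{2 + \left(1 - -5\right)} = \frac{1}{2 + \left(1 + 5\right)} = \frac{1}{2 + 6} = \frac{1}{8}$)
$\left(5 \left(d \left(-2\right) + 1\right) + V{\left(6,-1 \right)}\right)^{2} = \left(5 \left(\left(- \frac{1}{4}\right) \left(-2\right) + 1\right) + \frac{1}{8}\right)^{2} = \left(5 \left(\frac{1}{2} + 1\right) + \frac{1}{8}\right)^{2} = \left(5 \cdot \frac{3}{2} + \frac{1}{8}\right)^{2} = \left(\frac{15}{2} + \frac{1}{8}\right)^{2} = \left(\frac{61}{8}\right)^{2} = \frac{3721}{64}$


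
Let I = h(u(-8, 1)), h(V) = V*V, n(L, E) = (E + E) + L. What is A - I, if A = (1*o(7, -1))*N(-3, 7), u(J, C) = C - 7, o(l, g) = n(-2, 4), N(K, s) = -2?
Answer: -48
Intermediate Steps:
n(L, E) = L + 2*E (n(L, E) = 2*E + L = L + 2*E)
o(l, g) = 6 (o(l, g) = -2 + 2*4 = -2 + 8 = 6)
u(J, C) = -7 + C
h(V) = V²
I = 36 (I = (-7 + 1)² = (-6)² = 36)
A = -12 (A = (1*6)*(-2) = 6*(-2) = -12)
A - I = -12 - 1*36 = -12 - 36 = -48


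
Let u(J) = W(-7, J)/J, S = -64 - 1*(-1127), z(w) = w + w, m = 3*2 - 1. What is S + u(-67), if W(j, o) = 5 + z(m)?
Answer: 71206/67 ≈ 1062.8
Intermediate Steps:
m = 5 (m = 6 - 1 = 5)
z(w) = 2*w
S = 1063 (S = -64 + 1127 = 1063)
W(j, o) = 15 (W(j, o) = 5 + 2*5 = 5 + 10 = 15)
u(J) = 15/J
S + u(-67) = 1063 + 15/(-67) = 1063 + 15*(-1/67) = 1063 - 15/67 = 71206/67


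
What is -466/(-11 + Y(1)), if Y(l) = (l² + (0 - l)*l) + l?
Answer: 233/5 ≈ 46.600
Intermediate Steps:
Y(l) = l (Y(l) = (l² + (-l)*l) + l = (l² - l²) + l = 0 + l = l)
-466/(-11 + Y(1)) = -466/(-11 + 1) = -466/(-10) = -466*(-⅒) = 233/5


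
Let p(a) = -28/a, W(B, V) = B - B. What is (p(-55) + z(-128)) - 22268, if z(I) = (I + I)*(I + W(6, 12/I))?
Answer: 577528/55 ≈ 10501.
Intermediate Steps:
W(B, V) = 0
z(I) = 2*I² (z(I) = (I + I)*(I + 0) = (2*I)*I = 2*I²)
(p(-55) + z(-128)) - 22268 = (-28/(-55) + 2*(-128)²) - 22268 = (-28*(-1/55) + 2*16384) - 22268 = (28/55 + 32768) - 22268 = 1802268/55 - 22268 = 577528/55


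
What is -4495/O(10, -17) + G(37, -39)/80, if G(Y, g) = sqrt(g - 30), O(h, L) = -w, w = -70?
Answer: -899/14 + I*sqrt(69)/80 ≈ -64.214 + 0.10383*I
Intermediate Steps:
O(h, L) = 70 (O(h, L) = -1*(-70) = 70)
G(Y, g) = sqrt(-30 + g)
-4495/O(10, -17) + G(37, -39)/80 = -4495/70 + sqrt(-30 - 39)/80 = -4495*1/70 + sqrt(-69)*(1/80) = -899/14 + (I*sqrt(69))*(1/80) = -899/14 + I*sqrt(69)/80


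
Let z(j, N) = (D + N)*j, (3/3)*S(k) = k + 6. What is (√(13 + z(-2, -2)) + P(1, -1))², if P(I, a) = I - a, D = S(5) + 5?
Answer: (2 + I*√15)² ≈ -11.0 + 15.492*I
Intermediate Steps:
S(k) = 6 + k (S(k) = k + 6 = 6 + k)
D = 16 (D = (6 + 5) + 5 = 11 + 5 = 16)
z(j, N) = j*(16 + N) (z(j, N) = (16 + N)*j = j*(16 + N))
(√(13 + z(-2, -2)) + P(1, -1))² = (√(13 - 2*(16 - 2)) + (1 - 1*(-1)))² = (√(13 - 2*14) + (1 + 1))² = (√(13 - 28) + 2)² = (√(-15) + 2)² = (I*√15 + 2)² = (2 + I*√15)²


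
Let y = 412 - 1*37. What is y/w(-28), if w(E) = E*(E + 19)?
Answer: 125/84 ≈ 1.4881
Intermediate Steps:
w(E) = E*(19 + E)
y = 375 (y = 412 - 37 = 375)
y/w(-28) = 375/((-28*(19 - 28))) = 375/((-28*(-9))) = 375/252 = 375*(1/252) = 125/84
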